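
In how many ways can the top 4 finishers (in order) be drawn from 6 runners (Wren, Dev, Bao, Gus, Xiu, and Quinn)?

This is an ordered selection of 4 from 6: P(6,4).
That gives 6 × 5 × 4 × 3 = 360.

360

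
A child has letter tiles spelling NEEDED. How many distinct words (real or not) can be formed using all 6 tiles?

60

NEEDED has 6 letters with D appearing twice and E appearing 3 times.
The number of distinct arrangements is 6!/(3!·2!) = 720/12 = 60.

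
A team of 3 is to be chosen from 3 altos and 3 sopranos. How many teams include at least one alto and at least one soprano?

Unrestricted: C(6,3) = 20 ways to pick any 3 of the 6.
Subtract selections that omit an entire group: no altos → C(3,3) = 1; no sopranos → C(3,3) = 1.
Both groups omitted at once is impossible, so 20 − 2 = 18.

18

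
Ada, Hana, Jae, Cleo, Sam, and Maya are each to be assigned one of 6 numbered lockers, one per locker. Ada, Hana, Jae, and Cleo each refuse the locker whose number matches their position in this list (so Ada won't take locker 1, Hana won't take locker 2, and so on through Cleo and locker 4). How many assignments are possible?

362

Let Aᵢ (for 1 ≤ i ≤ 4) be the placements that put person i in their forbidden locker. Any j of these fix j positions, leaving (6−j)! ways to fill the rest, and there are C(4,j) ways to pick which j.
By inclusion–exclusion, the number of valid placements is Σ_{j=0}^{4} (−1)^j C(4,j)·(6−j)!.
Computing: 720 − 480 + 144 − 24 + 2 = 362.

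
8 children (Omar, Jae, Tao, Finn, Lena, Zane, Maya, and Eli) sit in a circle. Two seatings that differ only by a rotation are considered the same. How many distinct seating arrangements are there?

5040

Seat Omar anywhere (absorbing the rotational symmetry), then permute the other 7: (7)! = 5040.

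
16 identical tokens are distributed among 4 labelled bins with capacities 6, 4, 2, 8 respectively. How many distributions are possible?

Without the upper bounds there are C(19,3) = 969 ways to split 16 among 4 bins.
Subtract solutions that violate a single cap (substitute x_i' = x_i − (cap_i+1)): x_1 ≥ 7 gives C(12,3) = 220; x_2 ≥ 5 gives C(14,3) = 364; x_3 ≥ 3 gives C(16,3) = 560; x_4 ≥ 9 gives C(10,3) = 120. Together 1264.
Add back pairs where two caps are both exceeded: 35 + 84 + 1 + 165 + 10 + 35 = 330.
Subtract triples: 4 + 0 + 0 + 0 = 4.
By inclusion–exclusion the count is 969 − 1264 + 330 − 4 = 31.

31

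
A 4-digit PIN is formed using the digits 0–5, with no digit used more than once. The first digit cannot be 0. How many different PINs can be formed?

300

The first digit has 6−1 = 5 choices (anything except 0).
The remaining 3 digits are filled from the other 5 symbols without repetition: 5 × 4 × 3 = 60.
Total: 5 × 60 = 300.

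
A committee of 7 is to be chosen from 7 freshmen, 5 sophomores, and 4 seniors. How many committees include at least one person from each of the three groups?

10283

Unrestricted: C(16,7) = 11440 ways to pick any 7 of the 16.
Selections missing a whole group: no freshmen → C(9,7) = 36; no sophomores → C(11,7) = 330; no seniors → C(12,7) = 792.
Add back selections omitting two groups (i.e. drawn from a single group): C(7,7) + C(5,7) + C(4,7) = 1.
By inclusion–exclusion: 11440 − 1158 + 1 = 10283.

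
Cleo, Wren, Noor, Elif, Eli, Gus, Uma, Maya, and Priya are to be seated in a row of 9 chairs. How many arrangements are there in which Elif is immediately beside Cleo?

80640

Glue Elif and Cleo into one block (2 internal orders), leaving 8 units to arrange in a row.
So the count is 2·(8)! = 80640.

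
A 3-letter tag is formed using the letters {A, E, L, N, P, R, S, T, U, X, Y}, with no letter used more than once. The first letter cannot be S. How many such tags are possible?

900

The first letter has 11−1 = 10 choices (anything except S).
The remaining 2 letters are filled from the other 10 symbols without repetition: 10 × 9 = 90.
Total: 10 × 90 = 900.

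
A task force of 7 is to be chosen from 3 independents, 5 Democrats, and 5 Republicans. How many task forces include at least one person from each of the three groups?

Total 7-person selections from all 13: C(13,7) = 1716.
Selections missing a whole group: no independents → C(10,7) = 120; no Democrats → C(8,7) = 8; no Republicans → C(8,7) = 8.
Add back selections omitting two groups (i.e. drawn from a single group): C(3,7) + C(5,7) + C(5,7) = 0.
By inclusion–exclusion: 1716 − 136 + 0 = 1580.

1580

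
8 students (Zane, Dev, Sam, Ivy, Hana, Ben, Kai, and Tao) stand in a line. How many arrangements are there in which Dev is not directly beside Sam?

30240

Of the 8! = 40320 arrangements, those with Dev and Sam adjacent number 2 × 7! = 10080 (treat the pair as a block with 2 internal orders).
So 40320 − 10080 = 30240 arrangements keep them apart.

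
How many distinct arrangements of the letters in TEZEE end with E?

12

With the last slot taken by E, it remains to arrange the other 4 letters (TZEE).
Those 4 letters have E appearing twice, giving (4)!/(2!) = 12.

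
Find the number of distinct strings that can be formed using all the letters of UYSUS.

UYSUS has 5 letters with S appearing twice and U appearing twice.
So there are 5! / (2!·2!) = 30 distinguishable arrangements.

30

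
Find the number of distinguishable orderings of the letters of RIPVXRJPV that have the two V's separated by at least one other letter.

35280

Total arrangements of RIPVXRJPV: 9!/(2!·2!·2!) = 45360.
If the two V's are adjacent, glue them into one block, leaving 8 items to arrange: (8)!/(2!·2!) = 10080 ways.
Subtracting, 45360 − 10080 = 35280 arrangements keep the V's apart.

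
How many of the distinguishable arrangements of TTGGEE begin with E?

With the first slot taken by E, it remains to arrange the other 5 letters (TTGGE).
Those 5 letters have G appearing twice and T appearing twice, giving (5)!/(2!·2!) = 30.

30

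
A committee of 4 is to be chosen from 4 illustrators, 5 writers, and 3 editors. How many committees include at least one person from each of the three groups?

270

With no constraint there are C(12,4) = 495 possible selections.
Selections missing a whole group: no illustrators → C(8,4) = 70; no writers → C(7,4) = 35; no editors → C(9,4) = 126.
Add back selections omitting two groups (i.e. drawn from a single group): C(4,4) + C(5,4) + C(3,4) = 6.
By inclusion–exclusion: 495 − 231 + 6 = 270.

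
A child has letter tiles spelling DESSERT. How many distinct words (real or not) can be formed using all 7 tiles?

1260

DESSERT has 7 letters with E appearing twice and S appearing twice.
The number of distinct arrangements is 7!/(2!·2!) = 5040/4 = 1260.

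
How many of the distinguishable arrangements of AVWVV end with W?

4

With the last slot taken by W, it remains to arrange the other 4 letters (AVVV).
Those 4 letters have V appearing 3 times, giving (4)!/(3!) = 4.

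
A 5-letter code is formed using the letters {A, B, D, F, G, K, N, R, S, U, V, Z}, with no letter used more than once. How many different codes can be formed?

With no repetition, fill the 5 letters in order: 12 choices, then 11, down to 8.
12 × 11 × 10 × 9 × 8 = 95040.

95040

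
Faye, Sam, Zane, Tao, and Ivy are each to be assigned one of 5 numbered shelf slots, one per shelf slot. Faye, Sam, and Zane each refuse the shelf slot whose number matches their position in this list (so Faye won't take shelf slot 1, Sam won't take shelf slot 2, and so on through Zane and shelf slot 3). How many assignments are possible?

Let Aᵢ (for i ∈ {1, 2, 3}) be the placements that put person i in their forbidden shelf slot. Any j of these fix j positions, leaving (5−j)! ways to fill the rest, and there are C(3,j) ways to pick which j.
By inclusion–exclusion, the number of valid placements is Σ_{j=0}^{3} (−1)^j C(3,j)·(5−j)!.
Computing: 120 − 72 + 18 − 2 = 64.

64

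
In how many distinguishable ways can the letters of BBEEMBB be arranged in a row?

105

The 7 letters of BBEEMBB have repeats: B appearing 4 times and E appearing twice.
The number of distinct arrangements is 7!/(4!·2!) = 5040/48 = 105.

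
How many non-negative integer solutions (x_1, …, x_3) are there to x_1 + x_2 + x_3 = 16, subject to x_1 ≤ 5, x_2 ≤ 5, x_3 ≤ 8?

6

Ignoring the caps, the number of non-negative solutions to x_1+…+x_3 = 16 is C(18,2) = 153.
Subtract solutions that violate a single cap (substitute x_i' = x_i − (cap_i+1)): x_1 ≥ 6 gives C(12,2) = 66; x_2 ≥ 6 gives C(12,2) = 66; x_3 ≥ 9 gives C(9,2) = 36. Together 168.
Add back pairs where two caps are both exceeded: 15 + 3 + 3 = 21.
By inclusion–exclusion the count is 153 − 168 + 21 = 6.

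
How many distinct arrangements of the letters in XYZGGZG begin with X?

Fix X in the first position and arrange the remaining 6 letters.
Those 6 letters have G appearing 3 times and Z appearing twice, giving (6)!/(3!·2!) = 60.

60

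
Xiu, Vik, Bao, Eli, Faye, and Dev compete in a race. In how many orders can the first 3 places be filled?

There are 6 choices for 1st place, 5 for 2nd, and 4 for 3rd.
That gives 6 × 5 × 4 = 120.

120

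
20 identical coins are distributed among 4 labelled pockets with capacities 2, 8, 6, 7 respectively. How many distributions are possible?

Without the upper bounds there are C(23,3) = 1771 ways to split 20 among 4 pockets.
Subtract solutions that violate a single cap (substitute x_i' = x_i − (cap_i+1)): x_1 ≥ 3 gives C(20,3) = 1140; x_2 ≥ 9 gives C(14,3) = 364; x_3 ≥ 7 gives C(16,3) = 560; x_4 ≥ 8 gives C(15,3) = 455. Together 2519.
Add back pairs where two caps are both exceeded: 165 + 286 + 220 + 35 + 20 + 56 = 782.
Subtract triples: 4 + 1 + 10 + 0 = 15.
By inclusion–exclusion the count is 1771 − 2519 + 782 − 15 = 19.

19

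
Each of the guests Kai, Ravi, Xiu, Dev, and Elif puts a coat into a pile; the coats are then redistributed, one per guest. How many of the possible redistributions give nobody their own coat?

This is the derangement count D_5: permutations of 5 items with no fixed point.
By inclusion–exclusion this is Σ_{j=0}^{5} (−1)^j C(5,j)·(5−j)!.
Computing: 120 − 120 + 60 − 20 + 5 − 1 = 44.

44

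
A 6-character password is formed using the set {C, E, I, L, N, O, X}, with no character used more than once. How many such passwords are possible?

5040

This is a permutation of 6 out of 7: P(7,6) = 7!/1!.
7 × 6 × 5 × 4 × 3 × 2 = 5040.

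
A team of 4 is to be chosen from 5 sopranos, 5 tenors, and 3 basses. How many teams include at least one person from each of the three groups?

Unrestricted: C(13,4) = 715 ways to pick any 4 of the 13.
Selections missing a whole group: no sopranos → C(8,4) = 70; no tenors → C(8,4) = 70; no basses → C(10,4) = 210.
Add back selections omitting two groups (i.e. drawn from a single group): C(5,4) + C(5,4) + C(3,4) = 10.
By inclusion–exclusion: 715 − 350 + 10 = 375.

375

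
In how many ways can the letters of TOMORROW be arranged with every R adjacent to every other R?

840

Treat the 2 copies of R as a single block. The multiset to arrange is then {RR, M, O, O, O, T, W}, 7 items in all.
That gives (7)!/(3!) = 840 arrangements.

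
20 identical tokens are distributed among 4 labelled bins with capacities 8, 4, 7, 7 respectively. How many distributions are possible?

Ignoring the caps, the number of non-negative solutions to x_1+…+x_4 = 20 is C(23,3) = 1771.
Subtract solutions that violate a single cap (substitute x_i' = x_i − (cap_i+1)): x_1 ≥ 9 gives C(14,3) = 364; x_2 ≥ 5 gives C(18,3) = 816; x_3 ≥ 8 gives C(15,3) = 455; x_4 ≥ 8 gives C(15,3) = 455. Together 2090.
Add back pairs where two caps are both exceeded: 84 + 20 + 20 + 120 + 120 + 35 = 399.
By inclusion–exclusion the count is 1771 − 2090 + 399 = 80.

80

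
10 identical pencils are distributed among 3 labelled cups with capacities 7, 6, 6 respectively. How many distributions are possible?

40

Without the upper bounds there are C(12,2) = 66 ways to split 10 among 3 cups.
Subtract solutions that violate a single cap (substitute x_i' = x_i − (cap_i+1)): x_1 ≥ 8 gives C(4,2) = 6; x_2 ≥ 7 gives C(5,2) = 10; x_3 ≥ 7 gives C(5,2) = 10. Together 26.
No two caps can be exceeded simultaneously, so the pair terms are all 0.
By inclusion–exclusion the count is 66 − 26 + 0 = 40.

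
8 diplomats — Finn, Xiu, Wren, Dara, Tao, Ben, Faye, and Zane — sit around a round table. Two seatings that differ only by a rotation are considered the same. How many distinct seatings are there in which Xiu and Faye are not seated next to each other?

3600

All circular seatings of 8 people number (7)! = 5040.
Those with Xiu next to Faye: fuse the pair into one unit and seat 7 units around a circle — 2·(6)! = 1440.
Subtracting, 5040 − 1440 = 3600.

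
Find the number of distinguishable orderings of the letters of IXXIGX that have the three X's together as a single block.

12

Treat the 3 copies of X as a single block. The multiset to arrange is then {XXX, G, I, I}, 4 items in all.
That gives (4)!/(2!) = 12 arrangements.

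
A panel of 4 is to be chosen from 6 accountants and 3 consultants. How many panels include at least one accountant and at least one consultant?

With no constraint there are C(9,4) = 126 possible selections.
Subtract selections that omit an entire group: no accountants → C(3,4) = 0; no consultants → C(6,4) = 15.
Both groups omitted at once is impossible, so 126 − 15 = 111.

111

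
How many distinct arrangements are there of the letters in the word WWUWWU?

15

Letter multiplicities in WWUWWU: U×2, W×4.
The number of distinct arrangements is 6!/(4!·2!) = 720/48 = 15.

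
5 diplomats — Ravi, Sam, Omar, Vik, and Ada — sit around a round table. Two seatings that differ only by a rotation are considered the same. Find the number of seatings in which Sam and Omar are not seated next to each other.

12

Without the restriction there are (4)! = 24 seatings.
Seatings with Sam beside Omar: treat them as a block with 2 internal orders, giving 2 × (3)! = 12.
Subtracting, 24 − 12 = 12.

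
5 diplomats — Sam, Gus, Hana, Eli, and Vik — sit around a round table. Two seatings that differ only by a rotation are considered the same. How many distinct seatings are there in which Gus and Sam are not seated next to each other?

Without the restriction there are (4)! = 24 seatings.
Seatings with Gus beside Sam: treat them as a block with 2 internal orders, giving 2 × (3)! = 12.
Subtracting, 24 − 12 = 12.

12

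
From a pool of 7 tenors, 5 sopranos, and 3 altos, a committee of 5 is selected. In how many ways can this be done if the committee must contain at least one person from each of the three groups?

Unrestricted: C(15,5) = 3003 ways to pick any 5 of the 15.
Selections missing a whole group: no tenors → C(8,5) = 56; no sopranos → C(10,5) = 252; no altos → C(12,5) = 792.
Add back selections omitting two groups (i.e. drawn from a single group): C(7,5) + C(5,5) + C(3,5) = 22.
By inclusion–exclusion: 3003 − 1100 + 22 = 1925.

1925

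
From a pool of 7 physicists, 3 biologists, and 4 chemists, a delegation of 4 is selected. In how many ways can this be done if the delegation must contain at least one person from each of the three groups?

With no constraint there are C(14,4) = 1001 possible selections.
Selections missing a whole group: no physicists → C(7,4) = 35; no biologists → C(11,4) = 330; no chemists → C(10,4) = 210.
Add back selections omitting two groups (i.e. drawn from a single group): C(7,4) + C(3,4) + C(4,4) = 36.
By inclusion–exclusion: 1001 − 575 + 36 = 462.

462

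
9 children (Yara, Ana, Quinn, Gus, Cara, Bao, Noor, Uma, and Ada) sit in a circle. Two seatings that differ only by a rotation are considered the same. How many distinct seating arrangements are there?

Fix one person's seat to break rotational symmetry; the remaining 8 people can be arranged in (8)! = 40320 ways.

40320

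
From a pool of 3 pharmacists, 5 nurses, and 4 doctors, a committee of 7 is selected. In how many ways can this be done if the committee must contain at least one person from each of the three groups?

747

With no constraint there are C(12,7) = 792 possible selections.
Selections missing a whole group: no pharmacists → C(9,7) = 36; no nurses → C(7,7) = 1; no doctors → C(8,7) = 8.
Add back selections omitting two groups (i.e. drawn from a single group): C(3,7) + C(5,7) + C(4,7) = 0.
By inclusion–exclusion: 792 − 45 + 0 = 747.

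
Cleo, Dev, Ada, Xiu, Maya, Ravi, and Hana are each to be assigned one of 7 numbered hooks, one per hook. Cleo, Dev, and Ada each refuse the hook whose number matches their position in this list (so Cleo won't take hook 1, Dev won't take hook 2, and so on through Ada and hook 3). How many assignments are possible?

Let Aᵢ (for i ∈ {1, 2, 3}) be the placements that put person i in their forbidden hook. Any j of these fix j positions, leaving (7−j)! ways to fill the rest, and there are C(3,j) ways to pick which j.
By inclusion–exclusion, the number of valid placements is Σ_{j=0}^{3} (−1)^j C(3,j)·(7−j)!.
Computing: 5040 − 2160 + 360 − 24 = 3216.

3216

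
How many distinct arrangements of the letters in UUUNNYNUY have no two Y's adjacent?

There are 9!/(4!·3!·2!) = 1260 arrangements of UUUNNYNUY in total.
If the two Y's are adjacent, glue them into one block, leaving 8 items to arrange: (8)!/(4!·3!) = 280 ways.
Hence 1260 − 280 = 980.

980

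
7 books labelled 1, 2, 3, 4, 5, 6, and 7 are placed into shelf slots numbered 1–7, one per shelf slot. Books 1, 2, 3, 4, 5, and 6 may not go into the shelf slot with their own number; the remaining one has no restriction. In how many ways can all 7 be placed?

2119

Let Aᵢ (for 1 ≤ i ≤ 6) be the placements that put book i in its forbidden shelf slot. Any j of these fix j positions, leaving (7−j)! ways to fill the rest, and there are C(6,j) ways to pick which j.
By inclusion–exclusion, the number of valid placements is Σ_{j=0}^{6} (−1)^j C(6,j)·(7−j)!.
Computing: 5040 − 4320 + 1800 − 480 + 90 − 12 + 1 = 2119.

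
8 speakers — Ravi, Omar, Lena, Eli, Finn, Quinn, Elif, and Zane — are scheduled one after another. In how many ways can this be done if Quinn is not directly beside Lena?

30240

Of the 8! = 40320 arrangements, those with Quinn and Lena adjacent number 2 × 7! = 10080 (treat the pair as a block with 2 internal orders).
Complementary counting: 40320 − 10080 = 30240.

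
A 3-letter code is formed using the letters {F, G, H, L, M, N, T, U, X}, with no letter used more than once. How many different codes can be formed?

This is a permutation of 3 out of 9: P(9,3) = 9!/6!.
That product is 9 × 8 × 7 = 504.

504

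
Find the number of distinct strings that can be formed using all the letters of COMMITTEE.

Letter multiplicities in COMMITTEE: C×1, E×2, I×1, M×2, O×1, T×2.
So there are 9! / (2!·2!·2!) = 45360 distinguishable arrangements.

45360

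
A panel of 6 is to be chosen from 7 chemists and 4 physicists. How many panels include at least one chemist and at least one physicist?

455

Total 6-person selections from all 11: C(11,6) = 462.
Selections missing a whole group: no chemists → C(4,6) = 0; no physicists → C(7,6) = 7.
Both groups omitted at once is impossible, so 462 − 7 = 455.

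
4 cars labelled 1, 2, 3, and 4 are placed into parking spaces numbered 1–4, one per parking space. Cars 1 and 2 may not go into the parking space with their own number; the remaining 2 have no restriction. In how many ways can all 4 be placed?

14

Let Aᵢ (for i ∈ {1, 2}) be the placements that put car i in its forbidden parking space. Any j of these fix j positions, leaving (4−j)! ways to fill the rest, and there are C(2,j) ways to pick which j.
By inclusion–exclusion, the number of valid placements is Σ_{j=0}^{2} (−1)^j C(2,j)·(4−j)!.
Computing: 24 − 12 + 2 = 14.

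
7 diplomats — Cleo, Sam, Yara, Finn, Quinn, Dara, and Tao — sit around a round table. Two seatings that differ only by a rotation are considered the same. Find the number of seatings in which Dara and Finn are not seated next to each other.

480

Without the restriction there are (6)! = 720 seatings.
Those with Dara next to Finn: fuse the pair into one unit and seat 6 units around a circle — 2·(5)! = 240.
Subtracting, 720 − 240 = 480.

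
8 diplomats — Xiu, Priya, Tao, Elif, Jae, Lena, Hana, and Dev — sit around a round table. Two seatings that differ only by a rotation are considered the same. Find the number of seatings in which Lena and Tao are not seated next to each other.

All circular seatings of 8 people number (7)! = 5040.
Those with Lena next to Tao: fuse the pair into one unit and seat 7 units around a circle — 2·(6)! = 1440.
Subtracting, 5040 − 1440 = 3600.

3600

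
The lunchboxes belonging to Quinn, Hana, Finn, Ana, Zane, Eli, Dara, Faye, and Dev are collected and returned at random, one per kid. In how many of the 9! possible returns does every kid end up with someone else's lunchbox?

Count assignments avoiding every fixed point. For any j of the 9 kids fixed to their own lunchbox, the other 9−j can be arranged in (9−j)! ways.
By inclusion–exclusion this is Σ_{j=0}^{9} (−1)^j C(9,j)·(9−j)!.
Computing: 362880 − 362880 + 181440 − 60480 + 15120 − 3024 + 504 − 72 + 9 − 1 = 133496.

133496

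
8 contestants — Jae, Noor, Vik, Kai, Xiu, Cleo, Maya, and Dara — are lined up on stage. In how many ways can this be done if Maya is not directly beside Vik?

30240

There are 8! = 40320 arrangements in all. If Maya and Vik are adjacent, merging them into one block gives 2·(7)! = 10080 arrangements.
Complementary counting: 40320 − 10080 = 30240.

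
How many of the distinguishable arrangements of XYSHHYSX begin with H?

630

Fix H in the first position and arrange the remaining 7 letters.
Those 7 letters have S appearing twice, X appearing twice, and Y appearing twice, giving (7)!/(2!·2!·2!) = 630.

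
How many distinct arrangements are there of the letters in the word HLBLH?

30

Letter multiplicities in HLBLH: B×1, H×2, L×2.
Dividing 5! = 120 by 2!·2! = 4 for the repeated letters gives 30.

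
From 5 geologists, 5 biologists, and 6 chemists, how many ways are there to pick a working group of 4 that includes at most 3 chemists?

1805

Split by how many chemists are chosen (0 through 3).
Sum: C(6,0)·C(10,4) + C(6,1)·C(10,3) + C(6,2)·C(10,2) + C(6,3)·C(10,1) = 210 + 720 + 675 + 200 = 1805.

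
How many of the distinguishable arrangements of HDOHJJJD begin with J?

630

With the first slot taken by J, it remains to arrange the other 7 letters (HDOHJJD).
Those 7 letters have D appearing twice, H appearing twice, and J appearing twice, giving (7)!/(2!·2!·2!) = 630.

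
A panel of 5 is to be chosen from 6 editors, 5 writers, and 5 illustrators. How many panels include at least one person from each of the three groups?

3200

Unrestricted: C(16,5) = 4368 ways to pick any 5 of the 16.
Selections missing a whole group: no editors → C(10,5) = 252; no writers → C(11,5) = 462; no illustrators → C(11,5) = 462.
Add back selections omitting two groups (i.e. drawn from a single group): C(6,5) + C(5,5) + C(5,5) = 8.
By inclusion–exclusion: 4368 − 1176 + 8 = 3200.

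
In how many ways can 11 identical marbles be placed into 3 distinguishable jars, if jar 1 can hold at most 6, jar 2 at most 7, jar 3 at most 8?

By stars and bars, unrestricted non-negative solutions to x_1+…+x_3 = 11 number C(11+2,2) = 78.
Subtract solutions that violate a single cap (substitute x_i' = x_i − (cap_i+1)): x_1 ≥ 7 gives C(6,2) = 15; x_2 ≥ 8 gives C(5,2) = 10; x_3 ≥ 9 gives C(4,2) = 6. Together 31.
No two caps can be exceeded simultaneously, so the pair terms are all 0.
By inclusion–exclusion the count is 78 − 31 + 0 = 47.

47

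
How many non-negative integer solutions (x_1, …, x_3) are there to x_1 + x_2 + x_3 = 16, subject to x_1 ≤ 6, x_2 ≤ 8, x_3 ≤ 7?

By stars and bars, unrestricted non-negative solutions to x_1+…+x_3 = 16 number C(16+2,2) = 153.
Subtract solutions that violate a single cap (substitute x_i' = x_i − (cap_i+1)): x_1 ≥ 7 gives C(11,2) = 55; x_2 ≥ 9 gives C(9,2) = 36; x_3 ≥ 8 gives C(10,2) = 45. Together 136.
Add back pairs where two caps are both exceeded: 1 + 3 + 0 = 4.
By inclusion–exclusion the count is 153 − 136 + 4 = 21.

21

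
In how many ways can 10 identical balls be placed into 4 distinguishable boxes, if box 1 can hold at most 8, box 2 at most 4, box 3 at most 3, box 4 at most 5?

112

By stars and bars, unrestricted non-negative solutions to x_1+…+x_4 = 10 number C(10+3,3) = 286.
Subtract solutions that violate a single cap (substitute x_i' = x_i − (cap_i+1)): x_1 ≥ 9 gives C(4,3) = 4; x_2 ≥ 5 gives C(8,3) = 56; x_3 ≥ 4 gives C(9,3) = 84; x_4 ≥ 6 gives C(7,3) = 35. Together 179.
Add back pairs where two caps are both exceeded: 0 + 0 + 0 + 4 + 0 + 1 = 5.
By inclusion–exclusion the count is 286 − 179 + 5 = 112.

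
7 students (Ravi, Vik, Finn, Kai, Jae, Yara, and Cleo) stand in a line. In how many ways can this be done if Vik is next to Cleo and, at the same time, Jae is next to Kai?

Treat {Vik,Cleo} as one block (2 orders) and {Jae,Kai} as another (2 orders).
That leaves 5 units to arrange: 2 × 2 × 5! = 4 × 120 = 480.

480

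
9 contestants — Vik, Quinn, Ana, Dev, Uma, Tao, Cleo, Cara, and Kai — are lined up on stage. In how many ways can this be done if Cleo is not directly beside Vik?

282240

There are 9! = 362880 arrangements in all. If Cleo and Vik are adjacent, merging them into one block gives 2·(8)! = 80640 arrangements.
So 362880 − 80640 = 282240 arrangements keep them apart.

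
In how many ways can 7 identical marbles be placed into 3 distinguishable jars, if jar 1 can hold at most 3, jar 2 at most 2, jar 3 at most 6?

Without the upper bounds there are C(9,2) = 36 ways to split 7 among 3 jars.
Subtract solutions that violate a single cap (substitute x_i' = x_i − (cap_i+1)): x_1 ≥ 4 gives C(5,2) = 10; x_2 ≥ 3 gives C(6,2) = 15; x_3 ≥ 7 gives C(2,2) = 1. Together 26.
Add back pairs where two caps are both exceeded: 1 + 0 + 0 = 1.
By inclusion–exclusion the count is 36 − 26 + 1 = 11.

11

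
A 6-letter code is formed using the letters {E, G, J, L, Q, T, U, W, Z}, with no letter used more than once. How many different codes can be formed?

With no repetition, fill the 6 letters in order: 9 choices, then 8, down to 4.
That product is 9 × 8 × 7 × 6 × 5 × 4 = 60480.

60480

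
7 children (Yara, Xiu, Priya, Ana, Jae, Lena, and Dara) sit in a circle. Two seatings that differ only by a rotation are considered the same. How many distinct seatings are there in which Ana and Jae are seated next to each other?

240

Glue Ana and Jae into a block (2 internal orders). Seating 6 units around a circle gives (5)! arrangements.
So 2 × (5)! = 2 × 120 = 240.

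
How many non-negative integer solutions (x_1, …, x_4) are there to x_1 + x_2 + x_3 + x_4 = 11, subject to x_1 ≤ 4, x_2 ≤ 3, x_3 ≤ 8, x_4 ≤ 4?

90

Without the upper bounds there are C(14,3) = 364 ways to split 11 among 4 variables.
Subtract solutions that violate a single cap (substitute x_i' = x_i − (cap_i+1)): x_1 ≥ 5 gives C(9,3) = 84; x_2 ≥ 4 gives C(10,3) = 120; x_3 ≥ 9 gives C(5,3) = 10; x_4 ≥ 5 gives C(9,3) = 84. Together 298.
Add back pairs where two caps are both exceeded: 10 + 0 + 4 + 0 + 10 + 0 = 24.
By inclusion–exclusion the count is 364 − 298 + 24 = 90.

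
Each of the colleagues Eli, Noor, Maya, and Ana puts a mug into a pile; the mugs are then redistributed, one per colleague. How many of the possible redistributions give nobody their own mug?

9

This is the derangement count D_4: permutations of 4 items with no fixed point.
By inclusion–exclusion this is Σ_{j=0}^{4} (−1)^j C(4,j)·(4−j)!.
Computing: 24 − 24 + 12 − 4 + 1 = 9.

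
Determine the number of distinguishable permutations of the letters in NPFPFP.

The 6 letters of NPFPFP have repeats: F appearing twice and P appearing 3 times.
Dividing 6! = 720 by 3!·2! = 12 for the repeated letters gives 60.

60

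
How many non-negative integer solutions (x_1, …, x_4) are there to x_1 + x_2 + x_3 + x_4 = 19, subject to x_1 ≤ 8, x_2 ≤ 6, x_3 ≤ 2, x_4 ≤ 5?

10

By stars and bars, unrestricted non-negative solutions to x_1+…+x_4 = 19 number C(19+3,3) = 1540.
Subtract solutions that violate a single cap (substitute x_i' = x_i − (cap_i+1)): x_1 ≥ 9 gives C(13,3) = 286; x_2 ≥ 7 gives C(15,3) = 455; x_3 ≥ 3 gives C(19,3) = 969; x_4 ≥ 6 gives C(16,3) = 560. Together 2270.
Add back pairs where two caps are both exceeded: 20 + 120 + 35 + 220 + 84 + 286 = 765.
Subtract triples: 1 + 0 + 4 + 20 = 25.
By inclusion–exclusion the count is 1540 − 2270 + 765 − 25 = 10.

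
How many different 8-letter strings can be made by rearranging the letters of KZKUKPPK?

The 8 letters of KZKUKPPK have repeats: K appearing 4 times and P appearing twice.
Dividing 8! = 40320 by 4!·2! = 48 for the repeated letters gives 840.

840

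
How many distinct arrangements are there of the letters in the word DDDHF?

The 5 letters of DDDHF have repeats: D appearing 3 times.
The number of distinct arrangements is 5!/(3!) = 120/6 = 20.

20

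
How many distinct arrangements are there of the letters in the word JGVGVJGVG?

1260

JGVGVJGVG has 9 letters with G appearing 4 times, J appearing twice, and V appearing 3 times.
So there are 9! / (4!·3!·2!) = 1260 distinguishable arrangements.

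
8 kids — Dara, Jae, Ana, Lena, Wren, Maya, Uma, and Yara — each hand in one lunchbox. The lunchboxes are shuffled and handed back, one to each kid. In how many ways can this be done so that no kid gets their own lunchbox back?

14833

Let Aᵢ be the assignments in which kid i gets their own lunchbox. We want the size of the complement of A₁∪…∪A_8.
By inclusion–exclusion this is Σ_{j=0}^{8} (−1)^j C(8,j)·(8−j)!.
Computing: 40320 − 40320 + 20160 − 6720 + 1680 − 336 + 56 − 8 + 1 = 14833.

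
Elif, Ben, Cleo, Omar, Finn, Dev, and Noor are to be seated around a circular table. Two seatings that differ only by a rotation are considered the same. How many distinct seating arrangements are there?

720

Seat Elif anywhere (absorbing the rotational symmetry), then permute the other 6: (6)! = 720.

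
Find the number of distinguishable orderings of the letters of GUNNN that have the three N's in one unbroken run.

6

Treat the 3 copies of N as a single block. The multiset to arrange is then {NNN, G, U}, 3 items in all.
All 3 items are distinct, so there are (3)! = 6 arrangements.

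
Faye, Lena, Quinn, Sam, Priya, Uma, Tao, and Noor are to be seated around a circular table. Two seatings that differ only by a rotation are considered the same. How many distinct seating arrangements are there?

5040

Seat Faye anywhere (absorbing the rotational symmetry), then permute the other 7: (7)! = 5040.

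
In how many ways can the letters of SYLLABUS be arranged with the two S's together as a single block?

Treat the 2 copies of S as a single block. The multiset to arrange is then {SS, A, B, L, L, U, Y}, 7 items in all.
That gives (7)!/(2!) = 2520 arrangements.

2520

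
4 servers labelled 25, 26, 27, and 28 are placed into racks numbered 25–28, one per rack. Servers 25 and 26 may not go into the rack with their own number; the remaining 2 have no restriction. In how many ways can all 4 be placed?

Let Aᵢ (for i ∈ {25, 26}) be the placements that put server i in its forbidden rack. Any j of these fix j positions, leaving (4−j)! ways to fill the rest, and there are C(2,j) ways to pick which j.
By inclusion–exclusion, the number of valid placements is Σ_{j=0}^{2} (−1)^j C(2,j)·(4−j)!.
Computing: 24 − 12 + 2 = 14.

14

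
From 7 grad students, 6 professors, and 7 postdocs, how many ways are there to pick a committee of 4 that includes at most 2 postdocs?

4355

Split by how many postdocs are chosen (0 through 2).
Sum: C(7,0)·C(13,4) + C(7,1)·C(13,3) + C(7,2)·C(13,2) = 715 + 2002 + 1638 = 4355.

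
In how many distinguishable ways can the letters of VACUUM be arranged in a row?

360

The 6 letters of VACUUM have repeats: U appearing twice.
Dividing 6! = 720 by 2! = 2 for the repeated letters gives 360.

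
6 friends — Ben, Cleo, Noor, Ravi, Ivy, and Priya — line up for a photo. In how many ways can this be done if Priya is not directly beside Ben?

Of the 6! = 720 arrangements, those with Priya and Ben adjacent number 2 × 5! = 240 (treat the pair as a block with 2 internal orders).
So 720 − 240 = 480 arrangements keep them apart.

480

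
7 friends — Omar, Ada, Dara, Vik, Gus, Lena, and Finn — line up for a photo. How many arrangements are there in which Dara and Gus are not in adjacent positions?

3600

There are 7! = 5040 arrangements in all. If Dara and Gus are adjacent, merging them into one block gives 2·(6)! = 1440 arrangements.
Complementary counting: 5040 − 1440 = 3600.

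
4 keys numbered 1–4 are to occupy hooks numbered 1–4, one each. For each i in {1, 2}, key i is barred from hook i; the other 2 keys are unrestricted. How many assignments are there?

Let Aᵢ (for i ∈ {1, 2}) be the placements that put key i in its forbidden hook. Any j of these fix j positions, leaving (4−j)! ways to fill the rest, and there are C(2,j) ways to pick which j.
By inclusion–exclusion, the number of valid placements is Σ_{j=0}^{2} (−1)^j C(2,j)·(4−j)!.
Computing: 24 − 12 + 2 = 14.

14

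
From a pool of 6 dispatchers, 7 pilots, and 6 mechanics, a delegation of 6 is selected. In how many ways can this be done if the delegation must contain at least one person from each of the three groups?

With no constraint there are C(19,6) = 27132 possible selections.
Selections missing a whole group: no dispatchers → C(13,6) = 1716; no pilots → C(12,6) = 924; no mechanics → C(13,6) = 1716.
Add back selections omitting two groups (i.e. drawn from a single group): C(6,6) + C(7,6) + C(6,6) = 9.
By inclusion–exclusion: 27132 − 4356 + 9 = 22785.

22785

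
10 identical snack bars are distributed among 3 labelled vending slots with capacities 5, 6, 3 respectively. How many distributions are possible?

14

By stars and bars, unrestricted non-negative solutions to x_1+…+x_3 = 10 number C(10+2,2) = 66.
Subtract solutions that violate a single cap (substitute x_i' = x_i − (cap_i+1)): x_1 ≥ 6 gives C(6,2) = 15; x_2 ≥ 7 gives C(5,2) = 10; x_3 ≥ 4 gives C(8,2) = 28. Together 53.
Add back pairs where two caps are both exceeded: 0 + 1 + 0 = 1.
By inclusion–exclusion the count is 66 − 53 + 1 = 14.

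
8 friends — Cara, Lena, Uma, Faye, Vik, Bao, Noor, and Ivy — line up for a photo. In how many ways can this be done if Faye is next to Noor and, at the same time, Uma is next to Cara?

Treat {Faye,Noor} as one block (2 orders) and {Uma,Cara} as another (2 orders).
That leaves 6 units to arrange: 2 × 2 × 6! = 4 × 720 = 2880.

2880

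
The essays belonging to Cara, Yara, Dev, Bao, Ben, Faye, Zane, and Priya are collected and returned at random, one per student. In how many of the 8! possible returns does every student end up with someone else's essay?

Count assignments avoiding every fixed point. For any j of the 8 students fixed to their own essay, the other 8−j can be arranged in (8−j)! ways.
By inclusion–exclusion this is Σ_{j=0}^{8} (−1)^j C(8,j)·(8−j)!.
Computing: 40320 − 40320 + 20160 − 6720 + 1680 − 336 + 56 − 8 + 1 = 14833.

14833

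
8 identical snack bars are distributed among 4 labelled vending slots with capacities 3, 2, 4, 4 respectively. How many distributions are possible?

40

Ignoring the caps, the number of non-negative solutions to x_1+…+x_4 = 8 is C(11,3) = 165.
Subtract solutions that violate a single cap (substitute x_i' = x_i − (cap_i+1)): x_1 ≥ 4 gives C(7,3) = 35; x_2 ≥ 3 gives C(8,3) = 56; x_3 ≥ 5 gives C(6,3) = 20; x_4 ≥ 5 gives C(6,3) = 20. Together 131.
Add back pairs where two caps are both exceeded: 4 + 0 + 0 + 1 + 1 + 0 = 6.
By inclusion–exclusion the count is 165 − 131 + 6 = 40.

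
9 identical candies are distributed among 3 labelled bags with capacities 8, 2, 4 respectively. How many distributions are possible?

Ignoring the caps, the number of non-negative solutions to x_1+…+x_3 = 9 is C(11,2) = 55.
Subtract solutions that violate a single cap (substitute x_i' = x_i − (cap_i+1)): x_1 ≥ 9 gives C(2,2) = 1; x_2 ≥ 3 gives C(8,2) = 28; x_3 ≥ 5 gives C(6,2) = 15. Together 44.
Add back pairs where two caps are both exceeded: 0 + 0 + 3 = 3.
By inclusion–exclusion the count is 55 − 44 + 3 = 14.

14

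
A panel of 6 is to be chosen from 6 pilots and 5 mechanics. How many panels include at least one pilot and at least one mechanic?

461

Total 6-person selections from all 11: C(11,6) = 462.
Selections missing a whole group: no pilots → C(5,6) = 0; no mechanics → C(6,6) = 1.
Both groups omitted at once is impossible, so 462 − 1 = 461.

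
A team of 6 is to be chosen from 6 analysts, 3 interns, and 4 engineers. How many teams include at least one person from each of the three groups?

1416

Unrestricted: C(13,6) = 1716 ways to pick any 6 of the 13.
Subtract selections that omit an entire group: no analysts → C(7,6) = 7; no interns → C(10,6) = 210; no engineers → C(9,6) = 84.
Add back selections omitting two groups (i.e. drawn from a single group): C(6,6) + C(3,6) + C(4,6) = 1.
By inclusion–exclusion: 1716 − 301 + 1 = 1416.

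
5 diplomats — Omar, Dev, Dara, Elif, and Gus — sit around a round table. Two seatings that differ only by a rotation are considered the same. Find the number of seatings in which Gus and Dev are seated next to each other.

12

Glue Gus and Dev into a block (2 internal orders). Seating 4 units around a circle gives (3)! arrangements.
So 2 × (3)! = 2 × 6 = 12.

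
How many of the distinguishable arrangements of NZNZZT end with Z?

With the last slot taken by Z, it remains to arrange the other 5 letters (NNZZT).
Those 5 letters have N appearing twice and Z appearing twice, giving (5)!/(2!·2!) = 30.

30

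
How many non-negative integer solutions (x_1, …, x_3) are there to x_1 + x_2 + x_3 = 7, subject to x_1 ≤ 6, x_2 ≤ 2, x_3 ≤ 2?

8

Ignoring the caps, the number of non-negative solutions to x_1+…+x_3 = 7 is C(9,2) = 36.
Subtract solutions that violate a single cap (substitute x_i' = x_i − (cap_i+1)): x_1 ≥ 7 gives C(2,2) = 1; x_2 ≥ 3 gives C(6,2) = 15; x_3 ≥ 3 gives C(6,2) = 15. Together 31.
Add back pairs where two caps are both exceeded: 0 + 0 + 3 = 3.
By inclusion–exclusion the count is 36 − 31 + 3 = 8.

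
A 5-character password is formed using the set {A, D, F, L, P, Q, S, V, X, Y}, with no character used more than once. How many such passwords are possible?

30240

With no repetition, fill the 5 characters in order: 10 choices, then 9, down to 6.
10 × 9 × 8 × 7 × 6 = 30240.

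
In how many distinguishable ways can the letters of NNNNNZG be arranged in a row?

The 7 letters of NNNNNZG have repeats: N appearing 5 times.
The number of distinct arrangements is 7!/(5!) = 5040/120 = 42.

42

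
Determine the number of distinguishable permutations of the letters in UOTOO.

20

Letter multiplicities in UOTOO: O×3, T×1, U×1.
The number of distinct arrangements is 5!/(3!) = 120/6 = 20.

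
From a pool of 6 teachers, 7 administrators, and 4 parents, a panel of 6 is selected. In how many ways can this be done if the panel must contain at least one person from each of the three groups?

9996

With no constraint there are C(17,6) = 12376 possible selections.
Subtract selections that omit an entire group: no teachers → C(11,6) = 462; no administrators → C(10,6) = 210; no parents → C(13,6) = 1716.
Add back selections omitting two groups (i.e. drawn from a single group): C(6,6) + C(7,6) + C(4,6) = 8.
By inclusion–exclusion: 12376 − 2388 + 8 = 9996.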